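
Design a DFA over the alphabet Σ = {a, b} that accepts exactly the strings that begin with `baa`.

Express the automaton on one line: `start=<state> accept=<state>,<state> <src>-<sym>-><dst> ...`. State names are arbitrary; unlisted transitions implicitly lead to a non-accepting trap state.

start=S0 accept=S3 S0-a->S4 S0-b->S1 S1-a->S2 S1-b->S4 S2-a->S3 S2-b->S4 S3-a->S3 S3-b->S3 S4-a->S4 S4-b->S4

Walk along `baa` while the input agrees: from S0 take `b` to S1, and so on. Any deviation drops to the rejecting sink S4. Once S3 is reached the prefix is confirmed and every continuation is accepted.
With 5 states:
        a   b  
>  S0   S4  S1 
   S1   S2  S4 
   S2   S3  S4 
 * S3   S3  S3 
   S4   S4  S4 
(> = start, * = accepting)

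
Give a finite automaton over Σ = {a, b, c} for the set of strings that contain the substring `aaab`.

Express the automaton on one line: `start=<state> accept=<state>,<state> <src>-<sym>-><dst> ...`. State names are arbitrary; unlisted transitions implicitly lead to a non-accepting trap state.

start=s0 accept=s4 s0-a->s1 s0-b->s0 s0-c->s0 s1-a->s2 s1-b->s0 s1-c->s0 s2-a->s3 s2-b->s0 s2-c->s0 s3-a->s3 s3-b->s4 s3-c->s0 s4-a->s4 s4-b->s4 s4-c->s4

Track how much of `aaab` has been matched so far: state s0 is no progress, s4 is the absorbing accept state reached once `aaab` has occurred. Intermediate states record partial matches; on a mismatch, fall back to the longest reusable overlap.
        a   b   c  
>  s0   s1  s0  s0 
   s1   s2  s0  s0 
   s2   s3  s0  s0 
   s3   s3  s4  s0 
 * s4   s4  s4  s4 
(> = start, * = accepting)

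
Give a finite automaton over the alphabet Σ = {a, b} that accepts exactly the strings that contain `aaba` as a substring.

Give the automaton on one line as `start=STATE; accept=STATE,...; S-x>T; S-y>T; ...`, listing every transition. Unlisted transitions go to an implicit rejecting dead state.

States S0..S3 record the length of the longest prefix of `aaba` that matches the current input suffix. Reaching S4 means `aaba` has been seen, and we stay there forever. Accept from S4.
5 states suffice.
        a   b  
>  S0   S1  S0 
   S1   S2  S0 
   S2   S2  S3 
   S3   S4  S0 
 * S4   S4  S4 
(> = start, * = accepting)

start=S0; accept=S4; S0-a>S1; S0-b>S0; S1-a>S2; S1-b>S0; S2-a>S2; S2-b>S3; S3-a>S4; S3-b>S0; S4-a>S4; S4-b>S4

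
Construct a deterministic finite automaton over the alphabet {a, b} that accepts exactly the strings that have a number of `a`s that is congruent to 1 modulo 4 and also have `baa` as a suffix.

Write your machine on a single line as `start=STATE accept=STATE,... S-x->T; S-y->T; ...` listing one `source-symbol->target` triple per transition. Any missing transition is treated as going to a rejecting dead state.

Run two small machines in parallel and take their product. One (4 states) tracks the count of `a`s modulo 4; the other (4 states) tracks how much of the suffix `baa` has currently been matched. Each combined state is a pair, one component from each; accept when both components accept.
With 16 states:
          a    b  
>  q0     q1   q2 
   q1     q3   q4 
   q2     q5   q2 
   q3     q6   q7 
   q4     q8   q4 
   q5     q9   q4 
   q6     q0  q10 
   q7    q11   q7 
   q8    q12   q7 
   q9     q6   q7 
   q10   q13  q10 
   q11   q14  q10 
   q12    q0  q10 
   q13   q15   q2 
   q14    q1   q2 
 * q15    q3   q4 
(> = start, * = accepting)

start=q0; accept=q15; q0-a->q1; q0-b->q2; q1-a->q3; q1-b->q4; q2-a->q5; q2-b->q2; q3-a->q6; q3-b->q7; q4-a->q8; q4-b->q4; q5-a->q9; q5-b->q4; q6-a->q0; q6-b->q10; q7-a->q11; q7-b->q7; q8-a->q12; q8-b->q7; q9-a->q6; q9-b->q7; q10-a->q13; q10-b->q10; q11-a->q14; q11-b->q10; q12-a->q0; q12-b->q10; q13-a->q15; q13-b->q2; q14-a->q1; q14-b->q2; q15-a->q3; q15-b->q4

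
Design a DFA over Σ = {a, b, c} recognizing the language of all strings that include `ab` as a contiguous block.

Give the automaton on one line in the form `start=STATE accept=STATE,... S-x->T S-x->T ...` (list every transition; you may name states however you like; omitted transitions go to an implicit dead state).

States S0..S1 record the length of the longest prefix of `ab` that matches the current input suffix. Reaching S2 means `ab` has been seen, and we stay there forever. Accept from S2.
A 3-state machine:
        a   b   c  
>  S0   S1  S0  S0 
   S1   S1  S2  S0 
 * S2   S2  S2  S2 
(> = start, * = accepting)

start=S0 accept=S2 S0-a->S1 S0-b->S0 S0-c->S0 S1-a->S1 S1-b->S2 S1-c->S0 S2-a->S2 S2-b->S2 S2-c->S2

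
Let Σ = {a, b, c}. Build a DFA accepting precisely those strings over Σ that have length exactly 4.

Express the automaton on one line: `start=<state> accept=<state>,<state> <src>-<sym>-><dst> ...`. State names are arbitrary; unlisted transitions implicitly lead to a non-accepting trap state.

Count input length up to 5: every symbol moves from S0 toward S5, which means 'more than 4' and absorbs. Accept from {S4}.
6 states suffice.
        a   b   c  
>  S0   S1  S1  S1 
   S1   S2  S2  S2 
   S2   S3  S3  S3 
   S3   S4  S4  S4 
 * S4   S5  S5  S5 
   S5   S5  S5  S5 
(> = start, * = accepting)

start=S0 accept=S4 S0-a->S1 S0-b->S1 S0-c->S1 S1-a->S2 S1-b->S2 S1-c->S2 S2-a->S3 S2-b->S3 S2-c->S3 S3-a->S4 S3-b->S4 S3-c->S4 S4-a->S5 S4-b->S5 S4-c->S5 S5-a->S5 S5-b->S5 S5-c->S5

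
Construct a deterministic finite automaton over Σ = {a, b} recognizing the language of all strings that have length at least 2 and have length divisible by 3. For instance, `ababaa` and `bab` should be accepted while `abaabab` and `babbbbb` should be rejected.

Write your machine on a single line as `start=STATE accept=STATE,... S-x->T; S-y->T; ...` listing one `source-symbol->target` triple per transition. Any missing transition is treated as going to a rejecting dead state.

Handle the two conditions separately and then intersect. The first has 4 states tracking the input length, saturating at 3; the second has 3 states tracking the input length modulo 3. A product state is a pair (one from each), accepting exactly when both do. Minimizing collapses redundant product states.
With 4 states:
        a   b  
>  S0   S1  S1 
   S1   S2  S2 
   S2   S3  S3 
 * S3   S1  S1 
(> = start, * = accepting)

start=S0; accept=S3; S0-a->S1; S0-b->S1; S1-a->S2; S1-b->S2; S2-a->S3; S2-b->S3; S3-a->S1; S3-b->S1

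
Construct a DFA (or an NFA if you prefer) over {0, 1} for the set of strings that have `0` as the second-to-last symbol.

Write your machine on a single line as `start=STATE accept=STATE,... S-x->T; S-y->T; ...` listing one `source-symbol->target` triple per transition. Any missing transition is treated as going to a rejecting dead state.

start=S0; accept=S3,S4; S0-0->S1; S0-1->S2; S1-0->S3; S1-1->S4; S2-0->S5; S2-1->S6; S3-0->S3; S3-1->S4; S4-0->S5; S4-1->S6; S5-0->S3; S5-1->S4; S6-0->S5; S6-1->S6

Because acceptance depends on a position counted from the end, the machine has to buffer the most recent 2 symbols. Make each state the string of the last up-to-2 symbols read; on input `x` shift the window left and append `x`. Accept when the buffered window has length 2 and begins with `0`.
7 states suffice.
        0   1  
>  S0   S1  S2 
   S1   S3  S4 
   S2   S5  S6 
 * S3   S3  S4 
 * S4   S5  S6 
   S5   S3  S4 
   S6   S5  S6 
(> = start, * = accepting)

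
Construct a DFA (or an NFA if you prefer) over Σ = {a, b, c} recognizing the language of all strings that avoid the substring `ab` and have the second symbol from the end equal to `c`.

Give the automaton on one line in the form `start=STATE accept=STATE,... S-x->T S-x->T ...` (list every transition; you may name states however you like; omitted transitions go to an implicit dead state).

start=q0 accept=q10,q11,q12 q0-a->q1 q0-b->q2 q0-c->q3 q1-a->q4 q1-b->q5 q1-c->q6 q2-a->q7 q2-b->q8 q2-c->q9 q3-a->q10 q3-b->q11 q3-c->q12 q4-a->q4 q4-b->q5 q4-c->q6 q5-a->q13 q5-b->q14 q5-c->q15 q6-a->q10 q6-b->q11 q6-c->q12 q7-a->q4 q7-b->q5 q7-c->q6 q8-a->q7 q8-b->q8 q8-c->q9 q9-a->q10 q9-b->q11 q9-c->q12 q10-a->q4 q10-b->q5 q10-c->q6 q11-a->q7 q11-b->q8 q11-c->q9 q12-a->q10 q12-b->q11 q12-c->q12 q13-a->q16 q13-b->q5 q13-c->q17 q14-a->q13 q14-b->q14 q14-c->q15 q15-a->q18 q15-b->q19 q15-c->q20 q16-a->q16 q16-b->q5 q16-c->q17 q17-a->q18 q17-b->q19 q17-c->q20 q18-a->q16 q18-b->q5 q18-c->q17 q19-a->q13 q19-b->q14 q19-c->q15 q20-a->q18 q20-b->q19 q20-c->q20

Build one automaton per condition and run them in lockstep. The first has 3 states tracking partial matches of the forbidden pattern `ab`; the second has 13 states tracking the last 2 symbols read. A product state is a pair (one from each), accepting exactly when both do.
          a    b    c  
>  q0     q1   q2   q3 
   q1     q4   q5   q6 
   q2     q7   q8   q9 
   q3    q10  q11  q12 
   q4     q4   q5   q6 
   q5    q13  q14  q15 
   q6    q10  q11  q12 
   q7     q4   q5   q6 
   q8     q7   q8   q9 
   q9    q10  q11  q12 
 * q10    q4   q5   q6 
 * q11    q7   q8   q9 
 * q12   q10  q11  q12 
   q13   q16   q5  q17 
   q14   q13  q14  q15 
   q15   q18  q19  q20 
   q16   q16   q5  q17 
   q17   q18  q19  q20 
   q18   q16   q5  q17 
   q19   q13  q14  q15 
   q20   q18  q19  q20 
(> = start, * = accepting)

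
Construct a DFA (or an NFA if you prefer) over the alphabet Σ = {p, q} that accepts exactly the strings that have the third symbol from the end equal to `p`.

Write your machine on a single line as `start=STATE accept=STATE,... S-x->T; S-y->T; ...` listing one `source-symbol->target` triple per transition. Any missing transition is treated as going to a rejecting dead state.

start=A; accept=H,I,J,K; A-p->B; A-q->C; B-p->D; B-q->E; C-p->F; C-q->G; D-p->H; D-q->I; E-p->J; E-q->K; F-p->L; F-q->M; G-p->N; G-q->O; H-p->H; H-q->I; I-p->J; I-q->K; J-p->L; J-q->M; K-p->N; K-q->O; L-p->H; L-q->I; M-p->J; M-q->K; N-p->L; N-q->M; O-p->N; O-q->O

Because acceptance depends on a position counted from the end, the machine has to buffer the most recent 3 symbols. Make each state the string of the last up-to-3 symbols read; on input `x` shift the window left and append `x`. Accept when the buffered window has length 3 and begins with `p`.
With 15 states:
       p  q 
>  A   B  C 
   B   D  E 
   C   F  G 
   D   H  I 
   E   J  K 
   F   L  M 
   G   N  O 
 * H   H  I 
 * I   J  K 
 * J   L  M 
 * K   N  O 
   L   H  I 
   M   J  K 
   N   L  M 
   O   N  O 
(> = start, * = accepting)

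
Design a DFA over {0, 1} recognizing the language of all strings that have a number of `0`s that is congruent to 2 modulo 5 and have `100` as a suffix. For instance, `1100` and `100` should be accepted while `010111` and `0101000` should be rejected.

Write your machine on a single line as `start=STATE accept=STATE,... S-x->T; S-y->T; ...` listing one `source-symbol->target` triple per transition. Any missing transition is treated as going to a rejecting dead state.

start=q0; accept=q6; q0-0->q1; q0-1->q2; q1-0->q3; q1-1->q1; q2-0->q4; q2-1->q2; q3-0->q5; q3-1->q3; q4-0->q6; q4-1->q1; q5-0->q7; q5-1->q5; q6-0->q5; q6-1->q3; q7-0->q0; q7-1->q7

Handle the two conditions separately and then intersect. The first has 5 states tracking the count of `0`s modulo 5; the second has 4 states tracking how much of the suffix `100` has currently been matched. A product state is a pair (one from each), accepting exactly when both do. Equivalent product states are then merged.
        0   1  
>  q0   q1  q2 
   q1   q3  q1 
   q2   q4  q2 
   q3   q5  q3 
   q4   q6  q1 
   q5   q7  q5 
 * q6   q5  q3 
   q7   q0  q7 
(> = start, * = accepting)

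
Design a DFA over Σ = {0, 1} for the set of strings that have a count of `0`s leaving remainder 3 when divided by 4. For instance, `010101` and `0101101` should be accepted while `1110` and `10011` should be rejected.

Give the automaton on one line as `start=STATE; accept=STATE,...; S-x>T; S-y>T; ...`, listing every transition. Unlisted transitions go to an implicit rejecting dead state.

Keep the running count of `0`s modulo 4: each `0` advances along the cycle q0 → q1 → q2 → q3 → q0 while other symbols loop. Accept at q3.
With 4 states:
        0   1  
>  q0   q1  q0 
   q1   q2  q1 
   q2   q3  q2 
 * q3   q0  q3 
(> = start, * = accepting)

start=q0; accept=q3; q0-0>q1; q0-1>q0; q1-0>q2; q1-1>q1; q2-0>q3; q2-1>q2; q3-0>q0; q3-1>q3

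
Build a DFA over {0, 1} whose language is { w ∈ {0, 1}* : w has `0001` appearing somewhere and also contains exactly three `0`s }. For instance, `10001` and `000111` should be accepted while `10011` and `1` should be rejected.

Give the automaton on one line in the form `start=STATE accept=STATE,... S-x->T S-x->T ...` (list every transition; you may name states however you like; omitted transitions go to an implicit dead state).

start=q0 accept=q8 q0-0->q1 q0-1->q0 q1-0->q2 q1-1->q3 q2-0->q4 q2-1->q5 q3-0->q6 q3-1->q3 q4-0->q7 q4-1->q8 q5-0->q9 q5-1->q5 q6-0->q10 q6-1->q5 q7-0->q7 q7-1->q11 q8-0->q11 q8-1->q8 q9-0->q12 q9-1->q13 q10-0->q7 q10-1->q13 q11-0->q11 q11-1->q11 q12-0->q7 q12-1->q14 q13-0->q15 q13-1->q13 q14-0->q15 q14-1->q14 q15-0->q12 q15-1->q14

Build one automaton per condition and run them in lockstep. One (5 states) tracks whether and how much of `0001` has been seen; the other (5 states) tracks the count of `0`s, saturating at 4. Each combined state is a pair, one component from each; accept when both components accept.
          0    1  
>  q0     q1   q0 
   q1     q2   q3 
   q2     q4   q5 
   q3     q6   q3 
   q4     q7   q8 
   q5     q9   q5 
   q6    q10   q5 
   q7     q7  q11 
 * q8    q11   q8 
   q9    q12  q13 
   q10    q7  q13 
   q11   q11  q11 
   q12    q7  q14 
   q13   q15  q13 
   q14   q15  q14 
   q15   q12  q14 
(> = start, * = accepting)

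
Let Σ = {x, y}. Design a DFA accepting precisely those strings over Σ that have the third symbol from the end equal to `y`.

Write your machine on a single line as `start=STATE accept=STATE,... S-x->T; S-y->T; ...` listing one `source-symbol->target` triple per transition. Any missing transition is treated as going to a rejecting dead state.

Because acceptance depends on a position counted from the end, the machine has to buffer the most recent 3 symbols. Make each state the string of the last up-to-3 symbols read; on input `x` shift the window left and append `x`. Accept when the buffered window has length 3 and begins with `y`.
15 states suffice.
          x    y  
>  s0     s1   s2 
   s1     s3   s4 
   s2     s5   s6 
   s3     s7   s8 
   s4     s9  s10 
   s5    s11  s12 
   s6    s13  s14 
   s7     s7   s8 
   s8     s9  s10 
   s9    s11  s12 
   s10   s13  s14 
 * s11    s7   s8 
 * s12    s9  s10 
 * s13   s11  s12 
 * s14   s13  s14 
(> = start, * = accepting)

start=s0; accept=s11,s12,s13,s14; s0-x->s1; s0-y->s2; s1-x->s3; s1-y->s4; s2-x->s5; s2-y->s6; s3-x->s7; s3-y->s8; s4-x->s9; s4-y->s10; s5-x->s11; s5-y->s12; s6-x->s13; s6-y->s14; s7-x->s7; s7-y->s8; s8-x->s9; s8-y->s10; s9-x->s11; s9-y->s12; s10-x->s13; s10-y->s14; s11-x->s7; s11-y->s8; s12-x->s9; s12-y->s10; s13-x->s11; s13-y->s12; s14-x->s13; s14-y->s14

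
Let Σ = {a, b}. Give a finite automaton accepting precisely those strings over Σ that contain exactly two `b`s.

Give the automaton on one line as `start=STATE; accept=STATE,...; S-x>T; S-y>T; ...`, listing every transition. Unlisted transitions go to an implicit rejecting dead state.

start=q0; accept=q2; q0-a>q0; q0-b>q1; q1-a>q1; q1-b>q2; q2-a>q2; q2-b>q3; q3-a>q3; q3-b>q3

Only the number of `b`s matters, and only up to 3. Make a chain q0 → q1 → q2 → q3 advanced by each `b` (with q3 absorbing); every other symbol self-loops. The accepting set is {q2}.
4 states suffice.
        a   b  
>  q0   q0  q1 
   q1   q1  q2 
 * q2   q2  q3 
   q3   q3  q3 
(> = start, * = accepting)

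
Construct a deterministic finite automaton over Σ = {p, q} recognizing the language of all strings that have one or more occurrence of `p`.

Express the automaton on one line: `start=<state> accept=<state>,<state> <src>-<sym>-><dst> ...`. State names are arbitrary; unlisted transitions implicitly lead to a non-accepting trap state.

Only the number of `p`s matters, and only up to 2. Make a chain s0 → s1 → s2 advanced by each `p` (with s2 absorbing); every other symbol self-loops. The accepting set is {s1, s2}.
        p   q  
>  s0   s1  s0 
 * s1   s2  s1 
 * s2   s2  s2 
(> = start, * = accepting)

start=s0 accept=s1,s2 s0-p->s1 s0-q->s0 s1-p->s2 s1-q->s1 s2-p->s2 s2-q->s2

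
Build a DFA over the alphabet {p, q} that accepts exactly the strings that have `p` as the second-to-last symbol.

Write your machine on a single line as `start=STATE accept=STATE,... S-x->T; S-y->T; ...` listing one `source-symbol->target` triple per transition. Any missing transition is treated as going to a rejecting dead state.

start=s0; accept=s3,s4; s0-p->s1; s0-q->s2; s1-p->s3; s1-q->s4; s2-p->s5; s2-q->s6; s3-p->s3; s3-q->s4; s4-p->s5; s4-q->s6; s5-p->s3; s5-q->s4; s6-p->s5; s6-q->s6

Because acceptance depends on a position counted from the end, the machine has to buffer the most recent 2 symbols. Make each state the string of the last up-to-2 symbols read; on input `x` shift the window left and append `x`. Accept when the buffered window has length 2 and begins with `p`.
7 states suffice.
        p   q  
>  s0   s1  s2 
   s1   s3  s4 
   s2   s5  s6 
 * s3   s3  s4 
 * s4   s5  s6 
   s5   s3  s4 
   s6   s5  s6 
(> = start, * = accepting)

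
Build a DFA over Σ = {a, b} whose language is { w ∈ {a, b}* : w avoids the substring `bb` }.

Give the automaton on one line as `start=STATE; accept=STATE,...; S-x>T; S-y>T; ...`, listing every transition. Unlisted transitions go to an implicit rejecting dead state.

start=s0; accept=s0,s1; s0-a>s0; s0-b>s1; s1-a>s0; s1-b>s2; s2-a>s2; s2-b>s2

Track partial matches of the forbidden pattern `bb`. State s2 is a dead state reached once `bb` has occurred; every other state accepts. s0 means no part of `bb` is currently matched.
        a   b  
>* s0   s0  s1 
 * s1   s0  s2 
   s2   s2  s2 
(> = start, * = accepting)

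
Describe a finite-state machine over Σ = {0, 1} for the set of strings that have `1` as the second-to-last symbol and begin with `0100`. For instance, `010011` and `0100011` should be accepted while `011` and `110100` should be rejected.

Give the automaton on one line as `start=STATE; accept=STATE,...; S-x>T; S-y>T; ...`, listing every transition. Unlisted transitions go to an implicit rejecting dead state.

start=S0; accept=S7,S8; S0-0>S1; S0-1>S2; S1-0>S2; S1-1>S3; S2-0>S2; S2-1>S2; S3-0>S4; S3-1>S2; S4-0>S5; S4-1>S2; S5-0>S5; S5-1>S6; S6-0>S7; S6-1>S8; S7-0>S5; S7-1>S6; S8-0>S7; S8-1>S8

Build one automaton per condition and run them in lockstep. The first has 7 states tracking the last 2 symbols read; the second has 6 states tracking whether the input so far still matches the prefix `0100`. A product state is a pair (one from each), accepting exactly when both do. Minimizing collapses redundant product states.
A 9-state machine:
        0   1  
>  S0   S1  S2 
   S1   S2  S3 
   S2   S2  S2 
   S3   S4  S2 
   S4   S5  S2 
   S5   S5  S6 
   S6   S7  S8 
 * S7   S5  S6 
 * S8   S7  S8 
(> = start, * = accepting)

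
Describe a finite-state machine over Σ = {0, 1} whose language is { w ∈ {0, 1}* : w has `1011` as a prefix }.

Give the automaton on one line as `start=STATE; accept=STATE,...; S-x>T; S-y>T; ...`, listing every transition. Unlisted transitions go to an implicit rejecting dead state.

Check the first 4 symbols one by one: q0 through q3 record how many have matched `1011` so far; any wrong symbol goes to the dead state q5. After all 4 match we enter the accepting sink q4.
        0   1  
>  q0   q5  q1 
   q1   q2  q5 
   q2   q5  q3 
   q3   q5  q4 
 * q4   q4  q4 
   q5   q5  q5 
(> = start, * = accepting)

start=q0; accept=q4; q0-0>q5; q0-1>q1; q1-0>q2; q1-1>q5; q2-0>q5; q2-1>q3; q3-0>q5; q3-1>q4; q4-0>q4; q4-1>q4; q5-0>q5; q5-1>q5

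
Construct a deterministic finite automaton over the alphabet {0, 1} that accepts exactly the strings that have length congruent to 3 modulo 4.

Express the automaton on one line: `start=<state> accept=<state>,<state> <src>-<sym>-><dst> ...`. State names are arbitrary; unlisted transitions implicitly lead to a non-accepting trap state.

start=A accept=D A-0->B A-1->B B-0->C B-1->C C-0->D C-1->D D-0->A D-1->A

Only the length mod 4 matters, so use a 4-cycle: from any state, every input symbol moves to the next state, wrapping D back to A. Mark D accepting.
With 4 states:
       0  1 
>  A   B  B 
   B   C  C 
   C   D  D 
 * D   A  A 
(> = start, * = accepting)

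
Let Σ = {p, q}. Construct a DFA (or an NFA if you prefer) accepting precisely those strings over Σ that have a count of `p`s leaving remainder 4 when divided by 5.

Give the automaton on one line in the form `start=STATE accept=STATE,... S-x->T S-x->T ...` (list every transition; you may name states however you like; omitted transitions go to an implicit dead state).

Keep the running count of `p`s modulo 5: each `p` advances along the cycle A → B → C → D → E → A while other symbols loop. Accept at E.
A 5-state machine:
       p  q 
>  A   B  A 
   B   C  B 
   C   D  C 
   D   E  D 
 * E   A  E 
(> = start, * = accepting)

start=A accept=E A-p->B A-q->A B-p->C B-q->B C-p->D C-q->C D-p->E D-q->D E-p->A E-q->E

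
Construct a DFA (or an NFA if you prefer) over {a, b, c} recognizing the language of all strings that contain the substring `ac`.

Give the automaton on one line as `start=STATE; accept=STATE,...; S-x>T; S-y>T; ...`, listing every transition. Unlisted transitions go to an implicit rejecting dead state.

start=s0; accept=s2; s0-a>s1; s0-b>s0; s0-c>s0; s1-a>s1; s1-b>s0; s1-c>s2; s2-a>s2; s2-b>s2; s2-c>s2

Track how much of `ac` has been matched so far: state s0 is no progress, s2 is the absorbing accept state reached once `ac` has occurred. Intermediate states record partial matches; on a mismatch, fall back to the longest reusable overlap.
A 3-state machine:
        a   b   c  
>  s0   s1  s0  s0 
   s1   s1  s0  s2 
 * s2   s2  s2  s2 
(> = start, * = accepting)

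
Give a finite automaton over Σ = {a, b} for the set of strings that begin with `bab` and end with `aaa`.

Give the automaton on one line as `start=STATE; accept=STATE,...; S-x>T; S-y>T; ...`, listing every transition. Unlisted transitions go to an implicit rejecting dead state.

Handle the two conditions separately and then intersect. The first has 5 states tracking whether the input so far still matches the prefix `bab`; the second has 4 states tracking how much of the suffix `aaa` has currently been matched. A product state is a pair (one from each), accepting exactly when both do. After merging equivalent states the machine shrinks.
An 8-state machine:
        a   b  
>  S0   S1  S2 
   S1   S1  S1 
   S2   S3  S1 
   S3   S1  S4 
   S4   S5  S4 
   S5   S6  S4 
   S6   S7  S4 
 * S7   S7  S4 
(> = start, * = accepting)

start=S0; accept=S7; S0-a>S1; S0-b>S2; S1-a>S1; S1-b>S1; S2-a>S3; S2-b>S1; S3-a>S1; S3-b>S4; S4-a>S5; S4-b>S4; S5-a>S6; S5-b>S4; S6-a>S7; S6-b>S4; S7-a>S7; S7-b>S4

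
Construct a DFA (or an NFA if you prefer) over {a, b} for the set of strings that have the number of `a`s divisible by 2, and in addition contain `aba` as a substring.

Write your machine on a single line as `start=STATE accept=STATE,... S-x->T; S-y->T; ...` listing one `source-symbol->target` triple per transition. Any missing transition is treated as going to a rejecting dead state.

start=S0; accept=S5; S0-a->S1; S0-b->S0; S1-a->S2; S1-b->S3; S2-a->S1; S2-b->S4; S3-a->S5; S3-b->S6; S4-a->S7; S4-b->S0; S5-a->S7; S5-b->S5; S6-a->S2; S6-b->S6; S7-a->S5; S7-b->S7

Run two small machines in parallel and take their product. The first has 2 states tracking the count of `a`s modulo 2; the second has 4 states tracking whether and how much of `aba` has been seen. A product state is a pair (one from each), accepting exactly when both do.
        a   b  
>  S0   S1  S0 
   S1   S2  S3 
   S2   S1  S4 
   S3   S5  S6 
   S4   S7  S0 
 * S5   S7  S5 
   S6   S2  S6 
   S7   S5  S7 
(> = start, * = accepting)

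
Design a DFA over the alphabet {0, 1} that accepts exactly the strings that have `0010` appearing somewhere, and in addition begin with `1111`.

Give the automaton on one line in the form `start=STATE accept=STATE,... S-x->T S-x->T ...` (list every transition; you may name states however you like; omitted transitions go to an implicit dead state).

Handle the two conditions separately and then intersect. The first has 5 states tracking whether and how much of `0010` has been seen; the second has 6 states tracking whether the input so far still matches the prefix `1111`. A product state is a pair (one from each), accepting exactly when both do. Equivalent product states are then merged.
With 10 states:
        0   1  
>  q0   q1  q2 
   q1   q1  q1 
   q2   q1  q3 
   q3   q1  q4 
   q4   q1  q5 
   q5   q6  q5 
   q6   q7  q5 
   q7   q7  q8 
   q8   q9  q5 
 * q9   q9  q9 
(> = start, * = accepting)

start=q0 accept=q9 q0-0->q1 q0-1->q2 q1-0->q1 q1-1->q1 q2-0->q1 q2-1->q3 q3-0->q1 q3-1->q4 q4-0->q1 q4-1->q5 q5-0->q6 q5-1->q5 q6-0->q7 q6-1->q5 q7-0->q7 q7-1->q8 q8-0->q9 q8-1->q5 q9-0->q9 q9-1->q9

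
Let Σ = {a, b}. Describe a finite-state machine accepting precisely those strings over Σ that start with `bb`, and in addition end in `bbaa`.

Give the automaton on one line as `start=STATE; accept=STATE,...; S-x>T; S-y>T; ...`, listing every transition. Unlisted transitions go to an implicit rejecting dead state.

start=q0; accept=q8; q0-a>q1; q0-b>q2; q1-a>q1; q1-b>q3; q2-a>q1; q2-b>q4; q3-a>q1; q3-b>q5; q4-a>q6; q4-b>q4; q5-a>q7; q5-b>q5; q6-a>q8; q6-b>q9; q7-a>q10; q7-b>q3; q8-a>q11; q8-b>q9; q9-a>q11; q9-b>q4; q10-a>q1; q10-b>q3; q11-a>q11; q11-b>q9

Handle the two conditions separately and then intersect. The first has 4 states tracking whether the input so far still matches the prefix `bb`; the second has 5 states tracking how much of the suffix `bbaa` has currently been matched. A product state is a pair (one from each), accepting exactly when both do.
          a    b  
>  q0     q1   q2 
   q1     q1   q3 
   q2     q1   q4 
   q3     q1   q5 
   q4     q6   q4 
   q5     q7   q5 
   q6     q8   q9 
   q7    q10   q3 
 * q8    q11   q9 
   q9    q11   q4 
   q10    q1   q3 
   q11   q11   q9 
(> = start, * = accepting)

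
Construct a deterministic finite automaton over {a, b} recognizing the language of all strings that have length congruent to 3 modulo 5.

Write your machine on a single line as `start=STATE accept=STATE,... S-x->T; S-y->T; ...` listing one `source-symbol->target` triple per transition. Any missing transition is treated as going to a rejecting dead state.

Count input length modulo 5: every symbol advances one step around the cycle q0 → q1 → q2 → q3 → q4 → q0. Accept at q3.
        a   b  
>  q0   q1  q1 
   q1   q2  q2 
   q2   q3  q3 
 * q3   q4  q4 
   q4   q0  q0 
(> = start, * = accepting)

start=q0; accept=q3; q0-a->q1; q0-b->q1; q1-a->q2; q1-b->q2; q2-a->q3; q2-b->q3; q3-a->q4; q3-b->q4; q4-a->q0; q4-b->q0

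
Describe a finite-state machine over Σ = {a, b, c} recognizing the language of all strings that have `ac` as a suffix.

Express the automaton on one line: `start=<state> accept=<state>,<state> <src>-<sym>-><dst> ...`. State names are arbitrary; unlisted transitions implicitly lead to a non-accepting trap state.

start=q0 accept=q2 q0-a->q1 q0-b->q0 q0-c->q0 q1-a->q1 q1-b->q0 q1-c->q2 q2-a->q1 q2-b->q0 q2-c->q0

Remember how much of `ac` the current input suffix matches. State q0 means no match yet; q1 means the last symbol is `a`; q2 means the last 2 symbols are `ac`. Only q2 accepts. On a mismatch, fall back to the longest proper suffix that is still a prefix of `ac`.
        a   b   c  
>  q0   q1  q0  q0 
   q1   q1  q0  q2 
 * q2   q1  q0  q0 
(> = start, * = accepting)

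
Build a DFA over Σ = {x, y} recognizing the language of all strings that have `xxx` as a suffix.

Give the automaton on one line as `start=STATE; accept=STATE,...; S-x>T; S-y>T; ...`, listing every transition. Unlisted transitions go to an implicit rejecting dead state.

Remember how much of `xxx` the current input suffix matches. State q0 means no match yet; q1 means the last symbol is `x`; q2 means the last 2 symbols are `xx`; q3 means the last 3 symbols are `xxx`. Only q3 accepts. On a mismatch, fall back to the longest proper suffix that is still a prefix of `xxx`.
4 states suffice.
        x   y  
>  q0   q1  q0 
   q1   q2  q0 
   q2   q3  q0 
 * q3   q3  q0 
(> = start, * = accepting)

start=q0; accept=q3; q0-x>q1; q0-y>q0; q1-x>q2; q1-y>q0; q2-x>q3; q2-y>q0; q3-x>q3; q3-y>q0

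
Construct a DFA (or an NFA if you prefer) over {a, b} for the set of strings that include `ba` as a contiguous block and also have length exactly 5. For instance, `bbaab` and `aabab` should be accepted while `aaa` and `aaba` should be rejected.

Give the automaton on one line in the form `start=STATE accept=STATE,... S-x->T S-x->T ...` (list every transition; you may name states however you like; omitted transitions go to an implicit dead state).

Build one automaton per condition and run them in lockstep. The first has 3 states tracking whether and how much of `ba` has been seen; the second has 7 states tracking the input length, saturating at 6. A product state is a pair (one from each), accepting exactly when both do. After merging equivalent states the machine shrinks.
13 states suffice.
          a    b  
>  s0     s1   s2 
   s1     s3   s4 
   s2     s5   s4 
   s3     s6   s7 
   s4     s8   s7 
   s5     s8   s8 
   s6     s9  s10 
   s7    s11  s10 
   s8    s11  s11 
   s9     s9   s9 
   s10   s12   s9 
   s11   s12  s12 
 * s12    s9   s9 
(> = start, * = accepting)

start=s0 accept=s12 s0-a->s1 s0-b->s2 s1-a->s3 s1-b->s4 s2-a->s5 s2-b->s4 s3-a->s6 s3-b->s7 s4-a->s8 s4-b->s7 s5-a->s8 s5-b->s8 s6-a->s9 s6-b->s10 s7-a->s11 s7-b->s10 s8-a->s11 s8-b->s11 s9-a->s9 s9-b->s9 s10-a->s12 s10-b->s9 s11-a->s12 s11-b->s12 s12-a->s9 s12-b->s9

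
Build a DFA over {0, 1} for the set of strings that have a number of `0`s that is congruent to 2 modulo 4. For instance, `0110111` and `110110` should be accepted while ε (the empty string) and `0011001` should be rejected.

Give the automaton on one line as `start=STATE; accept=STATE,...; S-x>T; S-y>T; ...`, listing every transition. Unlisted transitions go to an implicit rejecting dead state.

Keep the running count of `0`s modulo 4: each `0` advances along the cycle q0 → q1 → q2 → q3 → q0 while other symbols loop. Accept at q2.
With 4 states:
        0   1  
>  q0   q1  q0 
   q1   q2  q1 
 * q2   q3  q2 
   q3   q0  q3 
(> = start, * = accepting)

start=q0; accept=q2; q0-0>q1; q0-1>q0; q1-0>q2; q1-1>q1; q2-0>q3; q2-1>q2; q3-0>q0; q3-1>q3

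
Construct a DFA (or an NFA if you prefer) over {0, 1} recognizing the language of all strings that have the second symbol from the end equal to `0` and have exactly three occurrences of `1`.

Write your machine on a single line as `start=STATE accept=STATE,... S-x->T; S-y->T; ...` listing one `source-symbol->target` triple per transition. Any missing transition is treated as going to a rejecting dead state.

Handle the two conditions separately and then intersect. One (7 states) tracks the last 2 symbols read; the other (5 states) tracks the count of `1`s, saturating at 4. Each combined state is a pair, one component from each; accept when both components accept. After merging equivalent states the machine shrinks.
A 9-state machine:
        0   1  
>  q0   q0  q1 
   q1   q1  q2 
   q2   q3  q4 
   q3   q3  q5 
   q4   q6  q7 
 * q5   q6  q7 
   q6   q8  q7 
   q7   q7  q7 
 * q8   q8  q7 
(> = start, * = accepting)

start=q0; accept=q5,q8; q0-0->q0; q0-1->q1; q1-0->q1; q1-1->q2; q2-0->q3; q2-1->q4; q3-0->q3; q3-1->q5; q4-0->q6; q4-1->q7; q5-0->q6; q5-1->q7; q6-0->q8; q6-1->q7; q7-0->q7; q7-1->q7; q8-0->q8; q8-1->q7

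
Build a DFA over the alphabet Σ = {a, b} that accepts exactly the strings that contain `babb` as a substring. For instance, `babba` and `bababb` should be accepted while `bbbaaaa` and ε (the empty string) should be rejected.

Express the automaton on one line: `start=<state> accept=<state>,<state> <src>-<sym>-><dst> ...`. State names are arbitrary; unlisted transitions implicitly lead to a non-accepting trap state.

start=q0 accept=q4 q0-a->q0 q0-b->q1 q1-a->q2 q1-b->q1 q2-a->q0 q2-b->q3 q3-a->q2 q3-b->q4 q4-a->q4 q4-b->q4

States q0..q3 record the length of the longest prefix of `babb` that matches the current input suffix. Reaching q4 means `babb` has been seen, and we stay there forever. Accept from q4.
5 states suffice.
        a   b  
>  q0   q0  q1 
   q1   q2  q1 
   q2   q0  q3 
   q3   q2  q4 
 * q4   q4  q4 
(> = start, * = accepting)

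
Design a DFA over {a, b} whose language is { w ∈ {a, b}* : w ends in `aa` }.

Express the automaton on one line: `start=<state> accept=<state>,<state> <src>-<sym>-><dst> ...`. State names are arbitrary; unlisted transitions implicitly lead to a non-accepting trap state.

start=S0 accept=S2 S0-a->S1 S0-b->S0 S1-a->S2 S1-b->S0 S2-a->S2 S2-b->S0

Remember how much of `aa` the current input suffix matches. State S0 means no match yet; S1 means the last symbol is `a`; S2 means the last 2 symbols are `aa`. Only S2 accepts. On a mismatch, fall back to the longest proper suffix that is still a prefix of `aa`.
3 states suffice.
        a   b  
>  S0   S1  S0 
   S1   S2  S0 
 * S2   S2  S0 
(> = start, * = accepting)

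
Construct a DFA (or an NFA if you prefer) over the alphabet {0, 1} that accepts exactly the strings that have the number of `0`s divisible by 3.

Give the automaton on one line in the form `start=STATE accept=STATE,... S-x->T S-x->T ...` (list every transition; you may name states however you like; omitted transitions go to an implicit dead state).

start=q0 accept=q0 q0-0->q1 q0-1->q0 q1-0->q2 q1-1->q1 q2-0->q0 q2-1->q2

The only thing that matters is how many `0`s have appeared, reduced mod 3. Use one state per residue: q0 for 0, …, q2 for 2. Reading `0` moves to the next residue; anything else stays put. q0 is accepting.
3 states suffice.
        0   1  
>* q0   q1  q0 
   q1   q2  q1 
   q2   q0  q2 
(> = start, * = accepting)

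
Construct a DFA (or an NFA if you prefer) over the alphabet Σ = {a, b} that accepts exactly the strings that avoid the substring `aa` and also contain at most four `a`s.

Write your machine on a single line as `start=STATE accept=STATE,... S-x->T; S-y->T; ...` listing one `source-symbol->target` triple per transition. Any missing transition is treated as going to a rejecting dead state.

Run two small machines in parallel and take their product. One (3 states) tracks partial matches of the forbidden pattern `aa`; the other (6 states) tracks the count of `a`s, saturating at 5. Each combined state is a pair, one component from each; accept when both components accept. Equivalent product states are then merged.
With 9 states:
        a   b  
>* S0   S1  S0 
 * S1   S2  S3 
   S2   S2  S2 
 * S3   S4  S3 
 * S4   S2  S5 
 * S5   S6  S5 
 * S6   S2  S7 
 * S7   S8  S7 
 * S8   S2  S8 
(> = start, * = accepting)

start=S0; accept=S0,S1,S3,S4,S5,S6,S7,S8; S0-a->S1; S0-b->S0; S1-a->S2; S1-b->S3; S2-a->S2; S2-b->S2; S3-a->S4; S3-b->S3; S4-a->S2; S4-b->S5; S5-a->S6; S5-b->S5; S6-a->S2; S6-b->S7; S7-a->S8; S7-b->S7; S8-a->S2; S8-b->S8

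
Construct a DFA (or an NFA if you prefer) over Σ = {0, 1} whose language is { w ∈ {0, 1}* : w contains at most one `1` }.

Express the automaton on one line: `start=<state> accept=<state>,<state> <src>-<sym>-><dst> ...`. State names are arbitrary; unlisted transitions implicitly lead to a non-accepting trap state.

start=q0 accept=q0,q1 q0-0->q0 q0-1->q1 q1-0->q1 q1-1->q2 q2-0->q2 q2-1->q2

Count `1`s, saturating at 2: state q0 means no `1` yet, q1 means one `1` seen, q2 means more than one. Each `1` increments (capped at q2); other symbols loop. Accept from {q0, q1}.
        0   1  
>* q0   q0  q1 
 * q1   q1  q2 
   q2   q2  q2 
(> = start, * = accepting)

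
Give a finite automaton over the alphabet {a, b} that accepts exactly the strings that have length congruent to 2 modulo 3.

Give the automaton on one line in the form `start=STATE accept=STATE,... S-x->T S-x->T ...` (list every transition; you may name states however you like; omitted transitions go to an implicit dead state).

start=s0 accept=s2 s0-a->s1 s0-b->s1 s1-a->s2 s1-b->s2 s2-a->s0 s2-b->s0

Only the length mod 3 matters, so use a 3-cycle: from any state, every input symbol moves to the next state, wrapping s2 back to s0. Mark s2 accepting.
A 3-state machine:
        a   b  
>  s0   s1  s1 
   s1   s2  s2 
 * s2   s0  s0 
(> = start, * = accepting)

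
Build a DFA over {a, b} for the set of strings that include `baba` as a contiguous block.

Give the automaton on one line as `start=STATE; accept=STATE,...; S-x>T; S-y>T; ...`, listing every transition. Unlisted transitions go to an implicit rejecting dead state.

start=S0; accept=S4; S0-a>S0; S0-b>S1; S1-a>S2; S1-b>S1; S2-a>S0; S2-b>S3; S3-a>S4; S3-b>S1; S4-a>S4; S4-b>S4

States S0..S3 record the length of the longest prefix of `baba` that matches the current input suffix. Reaching S4 means `baba` has been seen, and we stay there forever. Accept from S4.
5 states suffice.
        a   b  
>  S0   S0  S1 
   S1   S2  S1 
   S2   S0  S3 
   S3   S4  S1 
 * S4   S4  S4 
(> = start, * = accepting)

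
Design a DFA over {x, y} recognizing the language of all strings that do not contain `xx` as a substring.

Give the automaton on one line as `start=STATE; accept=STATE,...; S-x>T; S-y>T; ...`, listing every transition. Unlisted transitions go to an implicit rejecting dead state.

This is the complement of 'contains `xx`'. Use the same substring-matching states — q0 through q2 holding how much of `xx` has just been matched — but flip the accepting set: everything except the trap q2 accepts.
With 3 states:
        x   y  
>* q0   q1  q0 
 * q1   q2  q0 
   q2   q2  q2 
(> = start, * = accepting)

start=q0; accept=q0,q1; q0-x>q1; q0-y>q0; q1-x>q2; q1-y>q0; q2-x>q2; q2-y>q2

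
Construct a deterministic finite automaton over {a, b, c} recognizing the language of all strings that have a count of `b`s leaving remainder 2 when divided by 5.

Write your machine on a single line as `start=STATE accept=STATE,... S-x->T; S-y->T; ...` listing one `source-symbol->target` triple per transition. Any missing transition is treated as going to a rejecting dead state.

start=s0; accept=s2; s0-a->s0; s0-b->s1; s0-c->s0; s1-a->s1; s1-b->s2; s1-c->s1; s2-a->s2; s2-b->s3; s2-c->s2; s3-a->s3; s3-b->s4; s3-c->s3; s4-a->s4; s4-b->s0; s4-c->s4

The only thing that matters is how many `b`s have appeared, reduced mod 5. Use one state per residue: s0 for 0, …, s4 for 4. Reading `b` moves to the next residue; anything else stays put. s2 is accepting.
5 states suffice.
        a   b   c  
>  s0   s0  s1  s0 
   s1   s1  s2  s1 
 * s2   s2  s3  s2 
   s3   s3  s4  s3 
   s4   s4  s0  s4 
(> = start, * = accepting)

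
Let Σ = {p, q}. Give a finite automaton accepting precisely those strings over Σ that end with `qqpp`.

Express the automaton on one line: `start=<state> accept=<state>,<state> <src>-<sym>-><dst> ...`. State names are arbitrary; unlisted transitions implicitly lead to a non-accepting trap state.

Remember how much of `qqpp` the current input suffix matches. State s0 means no match yet; s1 means the last symbol is `q`; s2 means the last 2 symbols are `qq`; s3 means the last 3 symbols are `qqp`; s4 means the last 4 symbols are `qqpp`. Only s4 accepts. On a mismatch, fall back to the longest proper suffix that is still a prefix of `qqpp`.
        p   q  
>  s0   s0  s1 
   s1   s0  s2 
   s2   s3  s2 
   s3   s4  s1 
 * s4   s0  s1 
(> = start, * = accepting)

start=s0 accept=s4 s0-p->s0 s0-q->s1 s1-p->s0 s1-q->s2 s2-p->s3 s2-q->s2 s3-p->s4 s3-q->s1 s4-p->s0 s4-q->s1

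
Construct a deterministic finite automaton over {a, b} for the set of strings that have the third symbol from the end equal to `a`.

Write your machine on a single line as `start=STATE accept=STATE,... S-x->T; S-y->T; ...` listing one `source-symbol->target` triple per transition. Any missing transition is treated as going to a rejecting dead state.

Because acceptance depends on a position counted from the end, the machine has to buffer the most recent 3 symbols. Make each state the string of the last up-to-3 symbols read; on input `x` shift the window left and append `x`. Accept when the buffered window has length 3 and begins with `a`.
A 15-state machine:
          a    b  
>  q0     q1   q2 
   q1     q3   q4 
   q2     q5   q6 
   q3     q7   q8 
   q4     q9  q10 
   q5    q11  q12 
   q6    q13  q14 
 * q7     q7   q8 
 * q8     q9  q10 
 * q9    q11  q12 
 * q10   q13  q14 
   q11    q7   q8 
   q12    q9  q10 
   q13   q11  q12 
   q14   q13  q14 
(> = start, * = accepting)

start=q0; accept=q7,q8,q9,q10; q0-a->q1; q0-b->q2; q1-a->q3; q1-b->q4; q2-a->q5; q2-b->q6; q3-a->q7; q3-b->q8; q4-a->q9; q4-b->q10; q5-a->q11; q5-b->q12; q6-a->q13; q6-b->q14; q7-a->q7; q7-b->q8; q8-a->q9; q8-b->q10; q9-a->q11; q9-b->q12; q10-a->q13; q10-b->q14; q11-a->q7; q11-b->q8; q12-a->q9; q12-b->q10; q13-a->q11; q13-b->q12; q14-a->q13; q14-b->q14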